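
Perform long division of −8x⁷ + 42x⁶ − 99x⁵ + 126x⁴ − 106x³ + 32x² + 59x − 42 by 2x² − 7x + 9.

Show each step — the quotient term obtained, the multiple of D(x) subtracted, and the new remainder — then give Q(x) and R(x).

Step 1: lead(−8x⁷ + 42x⁶ − 99x⁵ + 126x⁴ − 106x³ + 32x² + 59x − 42) ÷ lead(D) = −8x⁷ ÷ 2x² = −4x⁵. Subtract (−4x⁵)·D = −8x⁷ + 28x⁶ − 36x⁵. Remainder: 14x⁶ − 63x⁵ + 126x⁴ − 106x³ + 32x² + 59x − 42.
Step 2: lead(14x⁶ − 63x⁵ + 126x⁴ − 106x³ + 32x² + 59x − 42) ÷ lead(D) = 14x⁶ ÷ 2x² = 7x⁴. Subtract (7x⁴)·D = 14x⁶ − 49x⁵ + 63x⁴. Remainder: −14x⁵ + 63x⁴ − 106x³ + 32x² + 59x − 42.
Step 3: lead(−14x⁵ + 63x⁴ − 106x³ + 32x² + 59x − 42) ÷ lead(D) = −14x⁵ ÷ 2x² = −7x³. Subtract (−7x³)·D = −14x⁵ + 49x⁴ − 63x³. Remainder: 14x⁴ − 43x³ + 32x² + 59x − 42.
Step 4: lead(14x⁴ − 43x³ + 32x² + 59x − 42) ÷ lead(D) = 14x⁴ ÷ 2x² = 7x². Subtract (7x²)·D = 14x⁴ − 49x³ + 63x². Remainder: 6x³ − 31x² + 59x − 42.
Step 5: lead(6x³ − 31x² + 59x − 42) ÷ lead(D) = 6x³ ÷ 2x² = 3x. Subtract (3x)·D = 6x³ − 21x² + 27x. Remainder: −10x² + 32x − 42.
Step 6: lead(−10x² + 32x − 42) ÷ lead(D) = −10x² ÷ 2x² = −5. Subtract (−5)·D = −10x² + 35x − 45. Remainder: −3x + 3.

Q(x) = −4x⁵ + 7x⁴ − 7x³ + 7x² + 3x − 5; R(x) = −3x + 3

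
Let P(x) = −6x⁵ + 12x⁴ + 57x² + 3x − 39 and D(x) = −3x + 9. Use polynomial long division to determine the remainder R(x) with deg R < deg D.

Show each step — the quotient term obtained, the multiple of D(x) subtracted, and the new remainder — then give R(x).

Step 1: lead(−6x⁵ + 12x⁴ + 57x² + 3x − 39) ÷ lead(D) = −6x⁵ ÷ −3x = 2x⁴. Subtract (2x⁴)·D = −6x⁵ + 18x⁴. Remainder: −6x⁴ + 57x² + 3x − 39.
Step 2: lead(−6x⁴ + 57x² + 3x − 39) ÷ lead(D) = −6x⁴ ÷ −3x = 2x³. Subtract (2x³)·D = −6x⁴ + 18x³. Remainder: −18x³ + 57x² + 3x − 39.
Step 3: lead(−18x³ + 57x² + 3x − 39) ÷ lead(D) = −18x³ ÷ −3x = 6x². Subtract (6x²)·D = −18x³ + 54x². Remainder: 3x² + 3x − 39.
Step 4: lead(3x² + 3x − 39) ÷ lead(D) = 3x² ÷ −3x = −x. Subtract (−x)·D = 3x² − 9x. Remainder: 12x − 39.
Step 5: lead(12x − 39) ÷ lead(D) = 12x ÷ −3x = −4. Subtract (−4)·D = 12x − 36. Remainder: −3.

R(x) = −3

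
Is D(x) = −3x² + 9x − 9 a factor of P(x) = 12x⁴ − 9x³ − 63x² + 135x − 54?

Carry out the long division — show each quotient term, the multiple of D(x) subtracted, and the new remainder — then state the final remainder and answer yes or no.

R(x) = 0, so D(x) is a factor of P(x). yes

Step 1: lead(12x⁴ − 9x³ − 63x² + 135x − 54) ÷ lead(D) = 12x⁴ ÷ −3x² = −4x². Subtract (−4x²)·D = 12x⁴ − 36x³ + 36x². Remainder: 27x³ − 99x² + 135x − 54.
Step 2: lead(27x³ − 99x² + 135x − 54) ÷ lead(D) = 27x³ ÷ −3x² = −9x. Subtract (−9x)·D = 27x³ − 81x² + 81x. Remainder: −18x² + 54x − 54.
Step 3: lead(−18x² + 54x − 54) ÷ lead(D) = −18x² ÷ −3x² = 6. Subtract (6)·D = −18x² + 54x − 54. Remainder: 0.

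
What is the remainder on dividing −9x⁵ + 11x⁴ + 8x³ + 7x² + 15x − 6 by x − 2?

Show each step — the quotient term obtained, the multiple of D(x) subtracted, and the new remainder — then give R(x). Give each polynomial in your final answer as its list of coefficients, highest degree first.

Step 1: lead(−9x⁵ + 11x⁴ + 8x³ + 7x² + 15x − 6) ÷ lead(D) = −9x⁵ ÷ x = −9x⁴. Subtract (−9x⁴)·D = −9x⁵ + 18x⁴. Remainder: −7x⁴ + 8x³ + 7x² + 15x − 6.
Step 2: lead(−7x⁴ + 8x³ + 7x² + 15x − 6) ÷ lead(D) = −7x⁴ ÷ x = −7x³. Subtract (−7x³)·D = −7x⁴ + 14x³. Remainder: −6x³ + 7x² + 15x − 6.
Step 3: lead(−6x³ + 7x² + 15x − 6) ÷ lead(D) = −6x³ ÷ x = −6x². Subtract (−6x²)·D = −6x³ + 12x². Remainder: −5x² + 15x − 6.
Step 4: lead(−5x² + 15x − 6) ÷ lead(D) = −5x² ÷ x = −5x. Subtract (−5x)·D = −5x² + 10x. Remainder: 5x − 6.
Step 5: lead(5x − 6) ÷ lead(D) = 5x ÷ x = 5. Subtract (5)·D = 5x − 10. Remainder: 4.

R = [4]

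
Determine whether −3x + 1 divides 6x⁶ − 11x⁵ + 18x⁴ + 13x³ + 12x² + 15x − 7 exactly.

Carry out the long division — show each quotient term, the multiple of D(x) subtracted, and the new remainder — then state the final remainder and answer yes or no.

R(x) = 0, so D(x) is a factor of P(x). yes

Step 1: lead(6x⁶ − 11x⁵ + 18x⁴ + 13x³ + 12x² + 15x − 7) ÷ lead(D) = 6x⁶ ÷ −3x = −2x⁵. Subtract (−2x⁵)·D = 6x⁶ − 2x⁵. Remainder: −9x⁵ + 18x⁴ + 13x³ + 12x² + 15x − 7.
Step 2: lead(−9x⁵ + 18x⁴ + 13x³ + 12x² + 15x − 7) ÷ lead(D) = −9x⁵ ÷ −3x = 3x⁴. Subtract (3x⁴)·D = −9x⁵ + 3x⁴. Remainder: 15x⁴ + 13x³ + 12x² + 15x − 7.
Step 3: lead(15x⁴ + 13x³ + 12x² + 15x − 7) ÷ lead(D) = 15x⁴ ÷ −3x = −5x³. Subtract (−5x³)·D = 15x⁴ − 5x³. Remainder: 18x³ + 12x² + 15x − 7.
Step 4: lead(18x³ + 12x² + 15x − 7) ÷ lead(D) = 18x³ ÷ −3x = −6x². Subtract (−6x²)·D = 18x³ − 6x². Remainder: 18x² + 15x − 7.
Step 5: lead(18x² + 15x − 7) ÷ lead(D) = 18x² ÷ −3x = −6x. Subtract (−6x)·D = 18x² − 6x. Remainder: 21x − 7.
Step 6: lead(21x − 7) ÷ lead(D) = 21x ÷ −3x = −7. Subtract (−7)·D = 21x − 7. Remainder: 0.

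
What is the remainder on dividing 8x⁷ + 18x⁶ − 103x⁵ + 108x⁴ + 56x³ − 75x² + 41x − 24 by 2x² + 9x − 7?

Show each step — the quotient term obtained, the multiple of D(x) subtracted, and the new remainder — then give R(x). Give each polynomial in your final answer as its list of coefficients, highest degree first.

Step 1: lead(8x⁷ + 18x⁶ − 103x⁵ + 108x⁴ + 56x³ − 75x² + 41x − 24) ÷ lead(D) = 8x⁷ ÷ 2x² = 4x⁵. Subtract (4x⁵)·D = 8x⁷ + 36x⁶ − 28x⁵. Remainder: −18x⁶ − 75x⁵ + 108x⁴ + 56x³ − 75x² + 41x − 24.
Step 2: lead(−18x⁶ − 75x⁵ + 108x⁴ + 56x³ − 75x² + 41x − 24) ÷ lead(D) = −18x⁶ ÷ 2x² = −9x⁴. Subtract (−9x⁴)·D = −18x⁶ − 81x⁵ + 63x⁴. Remainder: 6x⁵ + 45x⁴ + 56x³ − 75x² + 41x − 24.
Step 3: lead(6x⁵ + 45x⁴ + 56x³ − 75x² + 41x − 24) ÷ lead(D) = 6x⁵ ÷ 2x² = 3x³. Subtract (3x³)·D = 6x⁵ + 27x⁴ − 21x³. Remainder: 18x⁴ + 77x³ − 75x² + 41x − 24.
Step 4: lead(18x⁴ + 77x³ − 75x² + 41x − 24) ÷ lead(D) = 18x⁴ ÷ 2x² = 9x². Subtract (9x²)·D = 18x⁴ + 81x³ − 63x². Remainder: −4x³ − 12x² + 41x − 24.
Step 5: lead(−4x³ − 12x² + 41x − 24) ÷ lead(D) = −4x³ ÷ 2x² = −2x. Subtract (−2x)·D = −4x³ − 18x² + 14x. Remainder: 6x² + 27x − 24.
Step 6: lead(6x² + 27x − 24) ÷ lead(D) = 6x² ÷ 2x² = 3. Subtract (3)·D = 6x² + 27x − 21. Remainder: −3.

R = [-3]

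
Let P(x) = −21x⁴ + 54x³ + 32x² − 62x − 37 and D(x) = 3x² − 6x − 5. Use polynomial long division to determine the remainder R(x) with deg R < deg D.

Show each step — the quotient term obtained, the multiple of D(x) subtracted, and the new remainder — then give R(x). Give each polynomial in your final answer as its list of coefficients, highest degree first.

Step 1: lead(−21x⁴ + 54x³ + 32x² − 62x − 37) ÷ lead(D) = −21x⁴ ÷ 3x² = −7x². Subtract (−7x²)·D = −21x⁴ + 42x³ + 35x². Remainder: 12x³ − 3x² − 62x − 37.
Step 2: lead(12x³ − 3x² − 62x − 37) ÷ lead(D) = 12x³ ÷ 3x² = 4x. Subtract (4x)·D = 12x³ − 24x² − 20x. Remainder: 21x² − 42x − 37.
Step 3: lead(21x² − 42x − 37) ÷ lead(D) = 21x² ÷ 3x² = 7. Subtract (7)·D = 21x² − 42x − 35. Remainder: −2.

R = [-2]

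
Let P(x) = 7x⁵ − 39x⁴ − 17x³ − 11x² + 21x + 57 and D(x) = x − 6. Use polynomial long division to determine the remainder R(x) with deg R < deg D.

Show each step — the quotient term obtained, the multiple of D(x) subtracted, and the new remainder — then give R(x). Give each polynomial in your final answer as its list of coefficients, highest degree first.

R = [3]

Step 1: lead(7x⁵ − 39x⁴ − 17x³ − 11x² + 21x + 57) ÷ lead(D) = 7x⁵ ÷ x = 7x⁴. Subtract (7x⁴)·D = 7x⁵ − 42x⁴. Remainder: 3x⁴ − 17x³ − 11x² + 21x + 57.
Step 2: lead(3x⁴ − 17x³ − 11x² + 21x + 57) ÷ lead(D) = 3x⁴ ÷ x = 3x³. Subtract (3x³)·D = 3x⁴ − 18x³. Remainder: x³ − 11x² + 21x + 57.
Step 3: lead(x³ − 11x² + 21x + 57) ÷ lead(D) = x³ ÷ x = x². Subtract (x²)·D = x³ − 6x². Remainder: −5x² + 21x + 57.
Step 4: lead(−5x² + 21x + 57) ÷ lead(D) = −5x² ÷ x = −5x. Subtract (−5x)·D = −5x² + 30x. Remainder: −9x + 57.
Step 5: lead(−9x + 57) ÷ lead(D) = −9x ÷ x = −9. Subtract (−9)·D = −9x + 54. Remainder: 3.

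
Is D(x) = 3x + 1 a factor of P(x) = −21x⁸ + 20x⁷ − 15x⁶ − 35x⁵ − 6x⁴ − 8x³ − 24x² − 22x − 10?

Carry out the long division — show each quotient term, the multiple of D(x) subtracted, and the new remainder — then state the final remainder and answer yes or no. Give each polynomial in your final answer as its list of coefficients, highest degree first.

R = [-5], so D(x) is not a factor of P(x). no

Step 1: lead(−21x⁸ + 20x⁷ − 15x⁶ − 35x⁵ − 6x⁴ − 8x³ − 24x² − 22x − 10) ÷ lead(D) = −21x⁸ ÷ 3x = −7x⁷. Subtract (−7x⁷)·D = −21x⁸ − 7x⁷. Remainder: 27x⁷ − 15x⁶ − 35x⁵ − 6x⁴ − 8x³ − 24x² − 22x − 10.
Step 2: lead(27x⁷ − 15x⁶ − 35x⁵ − 6x⁴ − 8x³ − 24x² − 22x − 10) ÷ lead(D) = 27x⁷ ÷ 3x = 9x⁶. Subtract (9x⁶)·D = 27x⁷ + 9x⁶. Remainder: −24x⁶ − 35x⁵ − 6x⁴ − 8x³ − 24x² − 22x − 10.
Step 3: lead(−24x⁶ − 35x⁵ − 6x⁴ − 8x³ − 24x² − 22x − 10) ÷ lead(D) = −24x⁶ ÷ 3x = −8x⁵. Subtract (−8x⁵)·D = −24x⁶ − 8x⁵. Remainder: −27x⁵ − 6x⁴ − 8x³ − 24x² − 22x − 10.
Step 4: lead(−27x⁵ − 6x⁴ − 8x³ − 24x² − 22x − 10) ÷ lead(D) = −27x⁵ ÷ 3x = −9x⁴. Subtract (−9x⁴)·D = −27x⁵ − 9x⁴. Remainder: 3x⁴ − 8x³ − 24x² − 22x − 10.
Step 5: lead(3x⁴ − 8x³ − 24x² − 22x − 10) ÷ lead(D) = 3x⁴ ÷ 3x = x³. Subtract (x³)·D = 3x⁴ + x³. Remainder: −9x³ − 24x² − 22x − 10.
Step 6: lead(−9x³ − 24x² − 22x − 10) ÷ lead(D) = −9x³ ÷ 3x = −3x². Subtract (−3x²)·D = −9x³ − 3x². Remainder: −21x² − 22x − 10.
Step 7: lead(−21x² − 22x − 10) ÷ lead(D) = −21x² ÷ 3x = −7x. Subtract (−7x)·D = −21x² − 7x. Remainder: −15x − 10.
Step 8: lead(−15x − 10) ÷ lead(D) = −15x ÷ 3x = −5. Subtract (−5)·D = −15x − 5. Remainder: −5.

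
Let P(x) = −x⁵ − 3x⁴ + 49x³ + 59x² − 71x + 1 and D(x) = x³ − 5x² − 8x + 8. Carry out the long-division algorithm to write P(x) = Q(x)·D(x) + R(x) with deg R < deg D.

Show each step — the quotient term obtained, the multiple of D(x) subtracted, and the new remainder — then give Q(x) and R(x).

Step 1: lead(−x⁵ − 3x⁴ + 49x³ + 59x² − 71x + 1) ÷ lead(D) = −x⁵ ÷ x³ = −x². Subtract (−x²)·D = −x⁵ + 5x⁴ + 8x³ − 8x². Remainder: −8x⁴ + 41x³ + 67x² − 71x + 1.
Step 2: lead(−8x⁴ + 41x³ + 67x² − 71x + 1) ÷ lead(D) = −8x⁴ ÷ x³ = −8x. Subtract (−8x)·D = −8x⁴ + 40x³ + 64x² − 64x. Remainder: x³ + 3x² − 7x + 1.
Step 3: lead(x³ + 3x² − 7x + 1) ÷ lead(D) = x³ ÷ x³ = 1. Subtract (1)·D = x³ − 5x² − 8x + 8. Remainder: 8x² + x − 7.

Q(x) = −x² − 8x + 1; R(x) = 8x² + x − 7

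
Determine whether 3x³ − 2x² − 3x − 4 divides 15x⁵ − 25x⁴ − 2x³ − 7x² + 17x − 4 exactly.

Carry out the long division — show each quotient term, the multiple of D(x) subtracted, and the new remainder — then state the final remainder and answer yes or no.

Step 1: lead(15x⁵ − 25x⁴ − 2x³ − 7x² + 17x − 4) ÷ lead(D) = 15x⁵ ÷ 3x³ = 5x². Subtract (5x²)·D = 15x⁵ − 10x⁴ − 15x³ − 20x². Remainder: −15x⁴ + 13x³ + 13x² + 17x − 4.
Step 2: lead(−15x⁴ + 13x³ + 13x² + 17x − 4) ÷ lead(D) = −15x⁴ ÷ 3x³ = −5x. Subtract (−5x)·D = −15x⁴ + 10x³ + 15x² + 20x. Remainder: 3x³ − 2x² − 3x − 4.
Step 3: lead(3x³ − 2x² − 3x − 4) ÷ lead(D) = 3x³ ÷ 3x³ = 1. Subtract (1)·D = 3x³ − 2x² − 3x − 4. Remainder: 0.

R(x) = 0, so D(x) is a factor of P(x). yes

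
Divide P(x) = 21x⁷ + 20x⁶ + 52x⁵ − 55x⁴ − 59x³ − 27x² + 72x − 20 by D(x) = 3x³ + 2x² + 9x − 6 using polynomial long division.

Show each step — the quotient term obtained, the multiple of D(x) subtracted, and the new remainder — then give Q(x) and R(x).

Q(x) = 7x⁴ + 2x³ − 5x² − 7x + 4; R(x) = −2x² − 6x + 4

Step 1: lead(21x⁷ + 20x⁶ + 52x⁵ − 55x⁴ − 59x³ − 27x² + 72x − 20) ÷ lead(D) = 21x⁷ ÷ 3x³ = 7x⁴. Subtract (7x⁴)·D = 21x⁷ + 14x⁶ + 63x⁵ − 42x⁴. Remainder: 6x⁶ − 11x⁵ − 13x⁴ − 59x³ − 27x² + 72x − 20.
Step 2: lead(6x⁶ − 11x⁵ − 13x⁴ − 59x³ − 27x² + 72x − 20) ÷ lead(D) = 6x⁶ ÷ 3x³ = 2x³. Subtract (2x³)·D = 6x⁶ + 4x⁵ + 18x⁴ − 12x³. Remainder: −15x⁵ − 31x⁴ − 47x³ − 27x² + 72x − 20.
Step 3: lead(−15x⁵ − 31x⁴ − 47x³ − 27x² + 72x − 20) ÷ lead(D) = −15x⁵ ÷ 3x³ = −5x². Subtract (−5x²)·D = −15x⁵ − 10x⁴ − 45x³ + 30x². Remainder: −21x⁴ − 2x³ − 57x² + 72x − 20.
Step 4: lead(−21x⁴ − 2x³ − 57x² + 72x − 20) ÷ lead(D) = −21x⁴ ÷ 3x³ = −7x. Subtract (−7x)·D = −21x⁴ − 14x³ − 63x² + 42x. Remainder: 12x³ + 6x² + 30x − 20.
Step 5: lead(12x³ + 6x² + 30x − 20) ÷ lead(D) = 12x³ ÷ 3x³ = 4. Subtract (4)·D = 12x³ + 8x² + 36x − 24. Remainder: −2x² − 6x + 4.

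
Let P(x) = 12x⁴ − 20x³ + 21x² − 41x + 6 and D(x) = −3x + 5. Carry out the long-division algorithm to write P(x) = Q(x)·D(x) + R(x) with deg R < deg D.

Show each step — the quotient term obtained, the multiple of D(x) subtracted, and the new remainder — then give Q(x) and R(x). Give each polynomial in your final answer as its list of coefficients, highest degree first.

Step 1: lead(12x⁴ − 20x³ + 21x² − 41x + 6) ÷ lead(D) = 12x⁴ ÷ −3x = −4x³. Subtract (−4x³)·D = 12x⁴ − 20x³. Remainder: 21x² − 41x + 6.
Step 2: lead(21x² − 41x + 6) ÷ lead(D) = 21x² ÷ −3x = −7x. Subtract (−7x)·D = 21x² − 35x. Remainder: −6x + 6.
Step 3: lead(−6x + 6) ÷ lead(D) = −6x ÷ −3x = 2. Subtract (2)·D = −6x + 10. Remainder: −4.

Q = [-4, 0, -7, 2]; R = [-4]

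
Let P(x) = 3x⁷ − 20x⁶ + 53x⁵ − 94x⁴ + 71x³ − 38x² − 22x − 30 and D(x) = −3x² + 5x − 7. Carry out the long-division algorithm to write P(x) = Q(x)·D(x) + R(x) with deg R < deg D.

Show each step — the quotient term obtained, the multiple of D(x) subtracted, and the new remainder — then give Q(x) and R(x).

Q(x) = −x⁵ + 5x⁴ − 7x³ + 8x² + 6x + 4; R(x) = −2

Step 1: lead(3x⁷ − 20x⁶ + 53x⁵ − 94x⁴ + 71x³ − 38x² − 22x − 30) ÷ lead(D) = 3x⁷ ÷ −3x² = −x⁵. Subtract (−x⁵)·D = 3x⁷ − 5x⁶ + 7x⁵. Remainder: −15x⁶ + 46x⁵ − 94x⁴ + 71x³ − 38x² − 22x − 30.
Step 2: lead(−15x⁶ + 46x⁵ − 94x⁴ + 71x³ − 38x² − 22x − 30) ÷ lead(D) = −15x⁶ ÷ −3x² = 5x⁴. Subtract (5x⁴)·D = −15x⁶ + 25x⁵ − 35x⁴. Remainder: 21x⁵ − 59x⁴ + 71x³ − 38x² − 22x − 30.
Step 3: lead(21x⁵ − 59x⁴ + 71x³ − 38x² − 22x − 30) ÷ lead(D) = 21x⁵ ÷ −3x² = −7x³. Subtract (−7x³)·D = 21x⁵ − 35x⁴ + 49x³. Remainder: −24x⁴ + 22x³ − 38x² − 22x − 30.
Step 4: lead(−24x⁴ + 22x³ − 38x² − 22x − 30) ÷ lead(D) = −24x⁴ ÷ −3x² = 8x². Subtract (8x²)·D = −24x⁴ + 40x³ − 56x². Remainder: −18x³ + 18x² − 22x − 30.
Step 5: lead(−18x³ + 18x² − 22x − 30) ÷ lead(D) = −18x³ ÷ −3x² = 6x. Subtract (6x)·D = −18x³ + 30x² − 42x. Remainder: −12x² + 20x − 30.
Step 6: lead(−12x² + 20x − 30) ÷ lead(D) = −12x² ÷ −3x² = 4. Subtract (4)·D = −12x² + 20x − 28. Remainder: −2.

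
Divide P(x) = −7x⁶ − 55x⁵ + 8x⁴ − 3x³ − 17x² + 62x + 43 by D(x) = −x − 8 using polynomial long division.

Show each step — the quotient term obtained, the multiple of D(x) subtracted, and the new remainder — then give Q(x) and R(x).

Q(x) = 7x⁵ − x⁴ + 3x² − 7x − 6; R(x) = −5

Step 1: lead(−7x⁶ − 55x⁵ + 8x⁴ − 3x³ − 17x² + 62x + 43) ÷ lead(D) = −7x⁶ ÷ −x = 7x⁵. Subtract (7x⁵)·D = −7x⁶ − 56x⁵. Remainder: x⁵ + 8x⁴ − 3x³ − 17x² + 62x + 43.
Step 2: lead(x⁵ + 8x⁴ − 3x³ − 17x² + 62x + 43) ÷ lead(D) = x⁵ ÷ −x = −x⁴. Subtract (−x⁴)·D = x⁵ + 8x⁴. Remainder: −3x³ − 17x² + 62x + 43.
Step 3: lead(−3x³ − 17x² + 62x + 43) ÷ lead(D) = −3x³ ÷ −x = 3x². Subtract (3x²)·D = −3x³ − 24x². Remainder: 7x² + 62x + 43.
Step 4: lead(7x² + 62x + 43) ÷ lead(D) = 7x² ÷ −x = −7x. Subtract (−7x)·D = 7x² + 56x. Remainder: 6x + 43.
Step 5: lead(6x + 43) ÷ lead(D) = 6x ÷ −x = −6. Subtract (−6)·D = 6x + 48. Remainder: −5.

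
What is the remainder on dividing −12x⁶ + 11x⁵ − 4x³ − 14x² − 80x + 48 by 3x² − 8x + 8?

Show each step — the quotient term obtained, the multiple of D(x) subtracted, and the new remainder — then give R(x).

R(x) = 0

Step 1: lead(−12x⁶ + 11x⁵ − 4x³ − 14x² − 80x + 48) ÷ lead(D) = −12x⁶ ÷ 3x² = −4x⁴. Subtract (−4x⁴)·D = −12x⁶ + 32x⁵ − 32x⁴. Remainder: −21x⁵ + 32x⁴ − 4x³ − 14x² − 80x + 48.
Step 2: lead(−21x⁵ + 32x⁴ − 4x³ − 14x² − 80x + 48) ÷ lead(D) = −21x⁵ ÷ 3x² = −7x³. Subtract (−7x³)·D = −21x⁵ + 56x⁴ − 56x³. Remainder: −24x⁴ + 52x³ − 14x² − 80x + 48.
Step 3: lead(−24x⁴ + 52x³ − 14x² − 80x + 48) ÷ lead(D) = −24x⁴ ÷ 3x² = −8x². Subtract (−8x²)·D = −24x⁴ + 64x³ − 64x². Remainder: −12x³ + 50x² − 80x + 48.
Step 4: lead(−12x³ + 50x² − 80x + 48) ÷ lead(D) = −12x³ ÷ 3x² = −4x. Subtract (−4x)·D = −12x³ + 32x² − 32x. Remainder: 18x² − 48x + 48.
Step 5: lead(18x² − 48x + 48) ÷ lead(D) = 18x² ÷ 3x² = 6. Subtract (6)·D = 18x² − 48x + 48. Remainder: 0.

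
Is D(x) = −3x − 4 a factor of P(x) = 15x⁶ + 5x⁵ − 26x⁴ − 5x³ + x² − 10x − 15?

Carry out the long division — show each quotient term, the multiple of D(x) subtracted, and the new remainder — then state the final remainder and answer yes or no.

R(x) = −7, so D(x) is not a factor of P(x). no

Step 1: lead(15x⁶ + 5x⁵ − 26x⁴ − 5x³ + x² − 10x − 15) ÷ lead(D) = 15x⁶ ÷ −3x = −5x⁵. Subtract (−5x⁵)·D = 15x⁶ + 20x⁵. Remainder: −15x⁵ − 26x⁴ − 5x³ + x² − 10x − 15.
Step 2: lead(−15x⁵ − 26x⁴ − 5x³ + x² − 10x − 15) ÷ lead(D) = −15x⁵ ÷ −3x = 5x⁴. Subtract (5x⁴)·D = −15x⁵ − 20x⁴. Remainder: −6x⁴ − 5x³ + x² − 10x − 15.
Step 3: lead(−6x⁴ − 5x³ + x² − 10x − 15) ÷ lead(D) = −6x⁴ ÷ −3x = 2x³. Subtract (2x³)·D = −6x⁴ − 8x³. Remainder: 3x³ + x² − 10x − 15.
Step 4: lead(3x³ + x² − 10x − 15) ÷ lead(D) = 3x³ ÷ −3x = −x². Subtract (−x²)·D = 3x³ + 4x². Remainder: −3x² − 10x − 15.
Step 5: lead(−3x² − 10x − 15) ÷ lead(D) = −3x² ÷ −3x = x. Subtract (x)·D = −3x² − 4x. Remainder: −6x − 15.
Step 6: lead(−6x − 15) ÷ lead(D) = −6x ÷ −3x = 2. Subtract (2)·D = −6x − 8. Remainder: −7.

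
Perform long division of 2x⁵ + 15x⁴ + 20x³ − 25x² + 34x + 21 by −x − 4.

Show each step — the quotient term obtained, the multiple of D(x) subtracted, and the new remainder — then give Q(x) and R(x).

Step 1: lead(2x⁵ + 15x⁴ + 20x³ − 25x² + 34x + 21) ÷ lead(D) = 2x⁵ ÷ −x = −2x⁴. Subtract (−2x⁴)·D = 2x⁵ + 8x⁴. Remainder: 7x⁴ + 20x³ − 25x² + 34x + 21.
Step 2: lead(7x⁴ + 20x³ − 25x² + 34x + 21) ÷ lead(D) = 7x⁴ ÷ −x = −7x³. Subtract (−7x³)·D = 7x⁴ + 28x³. Remainder: −8x³ − 25x² + 34x + 21.
Step 3: lead(−8x³ − 25x² + 34x + 21) ÷ lead(D) = −8x³ ÷ −x = 8x². Subtract (8x²)·D = −8x³ − 32x². Remainder: 7x² + 34x + 21.
Step 4: lead(7x² + 34x + 21) ÷ lead(D) = 7x² ÷ −x = −7x. Subtract (−7x)·D = 7x² + 28x. Remainder: 6x + 21.
Step 5: lead(6x + 21) ÷ lead(D) = 6x ÷ −x = −6. Subtract (−6)·D = 6x + 24. Remainder: −3.

Q(x) = −2x⁴ − 7x³ + 8x² − 7x − 6; R(x) = −3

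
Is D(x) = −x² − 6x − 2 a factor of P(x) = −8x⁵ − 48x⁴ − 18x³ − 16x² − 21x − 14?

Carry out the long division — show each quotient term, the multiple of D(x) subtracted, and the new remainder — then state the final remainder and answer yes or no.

R(x) = 7x − 6, so D(x) is not a factor of P(x). no

Step 1: lead(−8x⁵ − 48x⁴ − 18x³ − 16x² − 21x − 14) ÷ lead(D) = −8x⁵ ÷ −x² = 8x³. Subtract (8x³)·D = −8x⁵ − 48x⁴ − 16x³. Remainder: −2x³ − 16x² − 21x − 14.
Step 2: lead(−2x³ − 16x² − 21x − 14) ÷ lead(D) = −2x³ ÷ −x² = 2x. Subtract (2x)·D = −2x³ − 12x² − 4x. Remainder: −4x² − 17x − 14.
Step 3: lead(−4x² − 17x − 14) ÷ lead(D) = −4x² ÷ −x² = 4. Subtract (4)·D = −4x² − 24x − 8. Remainder: 7x − 6.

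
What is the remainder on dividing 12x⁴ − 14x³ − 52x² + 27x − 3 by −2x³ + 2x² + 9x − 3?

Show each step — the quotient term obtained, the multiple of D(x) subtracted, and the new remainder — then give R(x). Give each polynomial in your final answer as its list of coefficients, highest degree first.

R = [0]

Step 1: lead(12x⁴ − 14x³ − 52x² + 27x − 3) ÷ lead(D) = 12x⁴ ÷ −2x³ = −6x. Subtract (−6x)·D = 12x⁴ − 12x³ − 54x² + 18x. Remainder: −2x³ + 2x² + 9x − 3.
Step 2: lead(−2x³ + 2x² + 9x − 3) ÷ lead(D) = −2x³ ÷ −2x³ = 1. Subtract (1)·D = −2x³ + 2x² + 9x − 3. Remainder: 0.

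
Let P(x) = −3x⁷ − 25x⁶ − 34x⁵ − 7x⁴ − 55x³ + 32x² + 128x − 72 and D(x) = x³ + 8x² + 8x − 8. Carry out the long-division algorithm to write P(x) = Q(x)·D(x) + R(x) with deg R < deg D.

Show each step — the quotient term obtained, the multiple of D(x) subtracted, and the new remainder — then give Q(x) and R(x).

Q(x) = −3x⁴ − x³ − 2x² − 7x + 9; R(x) = 0

Step 1: lead(−3x⁷ − 25x⁶ − 34x⁵ − 7x⁴ − 55x³ + 32x² + 128x − 72) ÷ lead(D) = −3x⁷ ÷ x³ = −3x⁴. Subtract (−3x⁴)·D = −3x⁷ − 24x⁶ − 24x⁵ + 24x⁴. Remainder: −x⁶ − 10x⁵ − 31x⁴ − 55x³ + 32x² + 128x − 72.
Step 2: lead(−x⁶ − 10x⁵ − 31x⁴ − 55x³ + 32x² + 128x − 72) ÷ lead(D) = −x⁶ ÷ x³ = −x³. Subtract (−x³)·D = −x⁶ − 8x⁵ − 8x⁴ + 8x³. Remainder: −2x⁵ − 23x⁴ − 63x³ + 32x² + 128x − 72.
Step 3: lead(−2x⁵ − 23x⁴ − 63x³ + 32x² + 128x − 72) ÷ lead(D) = −2x⁵ ÷ x³ = −2x². Subtract (−2x²)·D = −2x⁵ − 16x⁴ − 16x³ + 16x². Remainder: −7x⁴ − 47x³ + 16x² + 128x − 72.
Step 4: lead(−7x⁴ − 47x³ + 16x² + 128x − 72) ÷ lead(D) = −7x⁴ ÷ x³ = −7x. Subtract (−7x)·D = −7x⁴ − 56x³ − 56x² + 56x. Remainder: 9x³ + 72x² + 72x − 72.
Step 5: lead(9x³ + 72x² + 72x − 72) ÷ lead(D) = 9x³ ÷ x³ = 9. Subtract (9)·D = 9x³ + 72x² + 72x − 72. Remainder: 0.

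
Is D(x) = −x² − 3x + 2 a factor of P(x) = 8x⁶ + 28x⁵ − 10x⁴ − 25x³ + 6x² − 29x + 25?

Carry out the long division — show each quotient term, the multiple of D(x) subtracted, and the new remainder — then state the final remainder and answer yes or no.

Step 1: lead(8x⁶ + 28x⁵ − 10x⁴ − 25x³ + 6x² − 29x + 25) ÷ lead(D) = 8x⁶ ÷ −x² = −8x⁴. Subtract (−8x⁴)·D = 8x⁶ + 24x⁵ − 16x⁴. Remainder: 4x⁵ + 6x⁴ − 25x³ + 6x² − 29x + 25.
Step 2: lead(4x⁵ + 6x⁴ − 25x³ + 6x² − 29x + 25) ÷ lead(D) = 4x⁵ ÷ −x² = −4x³. Subtract (−4x³)·D = 4x⁵ + 12x⁴ − 8x³. Remainder: −6x⁴ − 17x³ + 6x² − 29x + 25.
Step 3: lead(−6x⁴ − 17x³ + 6x² − 29x + 25) ÷ lead(D) = −6x⁴ ÷ −x² = 6x². Subtract (6x²)·D = −6x⁴ − 18x³ + 12x². Remainder: x³ − 6x² − 29x + 25.
Step 4: lead(x³ − 6x² − 29x + 25) ÷ lead(D) = x³ ÷ −x² = −x. Subtract (−x)·D = x³ + 3x² − 2x. Remainder: −9x² − 27x + 25.
Step 5: lead(−9x² − 27x + 25) ÷ lead(D) = −9x² ÷ −x² = 9. Subtract (9)·D = −9x² − 27x + 18. Remainder: 7.

R(x) = 7, so D(x) is not a factor of P(x). no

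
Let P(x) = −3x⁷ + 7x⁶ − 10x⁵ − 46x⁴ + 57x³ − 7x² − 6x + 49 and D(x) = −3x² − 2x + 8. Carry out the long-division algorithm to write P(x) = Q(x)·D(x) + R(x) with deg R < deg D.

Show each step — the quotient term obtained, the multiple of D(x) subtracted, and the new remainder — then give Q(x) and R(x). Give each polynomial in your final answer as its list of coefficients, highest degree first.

Q = [1, -3, 8, 2, 1, 7]; R = [-7]

Step 1: lead(−3x⁷ + 7x⁶ − 10x⁵ − 46x⁴ + 57x³ − 7x² − 6x + 49) ÷ lead(D) = −3x⁷ ÷ −3x² = x⁵. Subtract (x⁵)·D = −3x⁷ − 2x⁶ + 8x⁵. Remainder: 9x⁶ − 18x⁵ − 46x⁴ + 57x³ − 7x² − 6x + 49.
Step 2: lead(9x⁶ − 18x⁵ − 46x⁴ + 57x³ − 7x² − 6x + 49) ÷ lead(D) = 9x⁶ ÷ −3x² = −3x⁴. Subtract (−3x⁴)·D = 9x⁶ + 6x⁵ − 24x⁴. Remainder: −24x⁵ − 22x⁴ + 57x³ − 7x² − 6x + 49.
Step 3: lead(−24x⁵ − 22x⁴ + 57x³ − 7x² − 6x + 49) ÷ lead(D) = −24x⁵ ÷ −3x² = 8x³. Subtract (8x³)·D = −24x⁵ − 16x⁴ + 64x³. Remainder: −6x⁴ − 7x³ − 7x² − 6x + 49.
Step 4: lead(−6x⁴ − 7x³ − 7x² − 6x + 49) ÷ lead(D) = −6x⁴ ÷ −3x² = 2x². Subtract (2x²)·D = −6x⁴ − 4x³ + 16x². Remainder: −3x³ − 23x² − 6x + 49.
Step 5: lead(−3x³ − 23x² − 6x + 49) ÷ lead(D) = −3x³ ÷ −3x² = x. Subtract (x)·D = −3x³ − 2x² + 8x. Remainder: −21x² − 14x + 49.
Step 6: lead(−21x² − 14x + 49) ÷ lead(D) = −21x² ÷ −3x² = 7. Subtract (7)·D = −21x² − 14x + 56. Remainder: −7.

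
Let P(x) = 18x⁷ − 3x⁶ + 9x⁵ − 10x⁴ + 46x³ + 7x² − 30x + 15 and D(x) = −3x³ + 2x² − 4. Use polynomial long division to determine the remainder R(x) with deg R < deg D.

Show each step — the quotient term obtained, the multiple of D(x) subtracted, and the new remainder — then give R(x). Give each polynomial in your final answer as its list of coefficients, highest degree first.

Step 1: lead(18x⁷ − 3x⁶ + 9x⁵ − 10x⁴ + 46x³ + 7x² − 30x + 15) ÷ lead(D) = 18x⁷ ÷ −3x³ = −6x⁴. Subtract (−6x⁴)·D = 18x⁷ − 12x⁶ + 24x⁴. Remainder: 9x⁶ + 9x⁵ − 34x⁴ + 46x³ + 7x² − 30x + 15.
Step 2: lead(9x⁶ + 9x⁵ − 34x⁴ + 46x³ + 7x² − 30x + 15) ÷ lead(D) = 9x⁶ ÷ −3x³ = −3x³. Subtract (−3x³)·D = 9x⁶ − 6x⁵ + 12x³. Remainder: 15x⁵ − 34x⁴ + 34x³ + 7x² − 30x + 15.
Step 3: lead(15x⁵ − 34x⁴ + 34x³ + 7x² − 30x + 15) ÷ lead(D) = 15x⁵ ÷ −3x³ = −5x². Subtract (−5x²)·D = 15x⁵ − 10x⁴ + 20x². Remainder: −24x⁴ + 34x³ − 13x² − 30x + 15.
Step 4: lead(−24x⁴ + 34x³ − 13x² − 30x + 15) ÷ lead(D) = −24x⁴ ÷ −3x³ = 8x. Subtract (8x)·D = −24x⁴ + 16x³ − 32x. Remainder: 18x³ − 13x² + 2x + 15.
Step 5: lead(18x³ − 13x² + 2x + 15) ÷ lead(D) = 18x³ ÷ −3x³ = −6. Subtract (−6)·D = 18x³ − 12x² + 24. Remainder: −x² + 2x − 9.

R = [-1, 2, -9]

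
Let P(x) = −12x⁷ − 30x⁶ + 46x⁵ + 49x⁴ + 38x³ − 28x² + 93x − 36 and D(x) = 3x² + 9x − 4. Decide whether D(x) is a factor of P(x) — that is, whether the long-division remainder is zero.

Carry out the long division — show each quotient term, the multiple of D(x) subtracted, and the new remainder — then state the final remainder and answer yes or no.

Step 1: lead(−12x⁷ − 30x⁶ + 46x⁵ + 49x⁴ + 38x³ − 28x² + 93x − 36) ÷ lead(D) = −12x⁷ ÷ 3x² = −4x⁵. Subtract (−4x⁵)·D = −12x⁷ − 36x⁶ + 16x⁵. Remainder: 6x⁶ + 30x⁵ + 49x⁴ + 38x³ − 28x² + 93x − 36.
Step 2: lead(6x⁶ + 30x⁵ + 49x⁴ + 38x³ − 28x² + 93x − 36) ÷ lead(D) = 6x⁶ ÷ 3x² = 2x⁴. Subtract (2x⁴)·D = 6x⁶ + 18x⁵ − 8x⁴. Remainder: 12x⁵ + 57x⁴ + 38x³ − 28x² + 93x − 36.
Step 3: lead(12x⁵ + 57x⁴ + 38x³ − 28x² + 93x − 36) ÷ lead(D) = 12x⁵ ÷ 3x² = 4x³. Subtract (4x³)·D = 12x⁵ + 36x⁴ − 16x³. Remainder: 21x⁴ + 54x³ − 28x² + 93x − 36.
Step 4: lead(21x⁴ + 54x³ − 28x² + 93x − 36) ÷ lead(D) = 21x⁴ ÷ 3x² = 7x². Subtract (7x²)·D = 21x⁴ + 63x³ − 28x². Remainder: −9x³ + 93x − 36.
Step 5: lead(−9x³ + 93x − 36) ÷ lead(D) = −9x³ ÷ 3x² = −3x. Subtract (−3x)·D = −9x³ − 27x² + 12x. Remainder: 27x² + 81x − 36.
Step 6: lead(27x² + 81x − 36) ÷ lead(D) = 27x² ÷ 3x² = 9. Subtract (9)·D = 27x² + 81x − 36. Remainder: 0.

R(x) = 0, so D(x) is a factor of P(x). yes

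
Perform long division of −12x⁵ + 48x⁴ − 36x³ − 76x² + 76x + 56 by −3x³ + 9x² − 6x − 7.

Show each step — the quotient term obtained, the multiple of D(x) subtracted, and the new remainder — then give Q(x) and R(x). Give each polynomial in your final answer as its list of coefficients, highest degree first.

Step 1: lead(−12x⁵ + 48x⁴ − 36x³ − 76x² + 76x + 56) ÷ lead(D) = −12x⁵ ÷ −3x³ = 4x². Subtract (4x²)·D = −12x⁵ + 36x⁴ − 24x³ − 28x². Remainder: 12x⁴ − 12x³ − 48x² + 76x + 56.
Step 2: lead(12x⁴ − 12x³ − 48x² + 76x + 56) ÷ lead(D) = 12x⁴ ÷ −3x³ = −4x. Subtract (−4x)·D = 12x⁴ − 36x³ + 24x² + 28x. Remainder: 24x³ − 72x² + 48x + 56.
Step 3: lead(24x³ − 72x² + 48x + 56) ÷ lead(D) = 24x³ ÷ −3x³ = −8. Subtract (−8)·D = 24x³ − 72x² + 48x + 56. Remainder: 0.

Q = [4, -4, -8]; R = [0]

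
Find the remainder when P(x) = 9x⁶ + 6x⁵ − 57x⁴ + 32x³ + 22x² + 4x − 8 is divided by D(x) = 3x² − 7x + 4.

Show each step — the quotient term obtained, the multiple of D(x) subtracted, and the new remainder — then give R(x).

Step 1: lead(9x⁶ + 6x⁵ − 57x⁴ + 32x³ + 22x² + 4x − 8) ÷ lead(D) = 9x⁶ ÷ 3x² = 3x⁴. Subtract (3x⁴)·D = 9x⁶ − 21x⁵ + 12x⁴. Remainder: 27x⁵ − 69x⁴ + 32x³ + 22x² + 4x − 8.
Step 2: lead(27x⁵ − 69x⁴ + 32x³ + 22x² + 4x − 8) ÷ lead(D) = 27x⁵ ÷ 3x² = 9x³. Subtract (9x³)·D = 27x⁵ − 63x⁴ + 36x³. Remainder: −6x⁴ − 4x³ + 22x² + 4x − 8.
Step 3: lead(−6x⁴ − 4x³ + 22x² + 4x − 8) ÷ lead(D) = −6x⁴ ÷ 3x² = −2x². Subtract (−2x²)·D = −6x⁴ + 14x³ − 8x². Remainder: −18x³ + 30x² + 4x − 8.
Step 4: lead(−18x³ + 30x² + 4x − 8) ÷ lead(D) = −18x³ ÷ 3x² = −6x. Subtract (−6x)·D = −18x³ + 42x² − 24x. Remainder: −12x² + 28x − 8.
Step 5: lead(−12x² + 28x − 8) ÷ lead(D) = −12x² ÷ 3x² = −4. Subtract (−4)·D = −12x² + 28x − 16. Remainder: 8.

R(x) = 8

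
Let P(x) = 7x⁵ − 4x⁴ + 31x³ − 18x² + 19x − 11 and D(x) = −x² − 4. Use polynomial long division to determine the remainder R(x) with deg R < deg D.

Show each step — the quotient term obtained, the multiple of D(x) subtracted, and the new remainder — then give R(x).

Step 1: lead(7x⁵ − 4x⁴ + 31x³ − 18x² + 19x − 11) ÷ lead(D) = 7x⁵ ÷ −x² = −7x³. Subtract (−7x³)·D = 7x⁵ + 28x³. Remainder: −4x⁴ + 3x³ − 18x² + 19x − 11.
Step 2: lead(−4x⁴ + 3x³ − 18x² + 19x − 11) ÷ lead(D) = −4x⁴ ÷ −x² = 4x². Subtract (4x²)·D = −4x⁴ − 16x². Remainder: 3x³ − 2x² + 19x − 11.
Step 3: lead(3x³ − 2x² + 19x − 11) ÷ lead(D) = 3x³ ÷ −x² = −3x. Subtract (−3x)·D = 3x³ + 12x. Remainder: −2x² + 7x − 11.
Step 4: lead(−2x² + 7x − 11) ÷ lead(D) = −2x² ÷ −x² = 2. Subtract (2)·D = −2x² − 8. Remainder: 7x − 3.

R(x) = 7x − 3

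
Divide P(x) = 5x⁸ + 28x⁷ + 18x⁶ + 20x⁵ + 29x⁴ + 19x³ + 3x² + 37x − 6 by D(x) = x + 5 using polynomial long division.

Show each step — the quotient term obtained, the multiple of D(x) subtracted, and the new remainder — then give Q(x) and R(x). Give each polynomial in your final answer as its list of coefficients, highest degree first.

Q = [5, 3, 3, 5, 4, -1, 8, -3]; R = [9]

Step 1: lead(5x⁸ + 28x⁷ + 18x⁶ + 20x⁵ + 29x⁴ + 19x³ + 3x² + 37x − 6) ÷ lead(D) = 5x⁸ ÷ x = 5x⁷. Subtract (5x⁷)·D = 5x⁸ + 25x⁷. Remainder: 3x⁷ + 18x⁶ + 20x⁵ + 29x⁴ + 19x³ + 3x² + 37x − 6.
Step 2: lead(3x⁷ + 18x⁶ + 20x⁵ + 29x⁴ + 19x³ + 3x² + 37x − 6) ÷ lead(D) = 3x⁷ ÷ x = 3x⁶. Subtract (3x⁶)·D = 3x⁷ + 15x⁶. Remainder: 3x⁶ + 20x⁵ + 29x⁴ + 19x³ + 3x² + 37x − 6.
Step 3: lead(3x⁶ + 20x⁵ + 29x⁴ + 19x³ + 3x² + 37x − 6) ÷ lead(D) = 3x⁶ ÷ x = 3x⁵. Subtract (3x⁵)·D = 3x⁶ + 15x⁵. Remainder: 5x⁵ + 29x⁴ + 19x³ + 3x² + 37x − 6.
Step 4: lead(5x⁵ + 29x⁴ + 19x³ + 3x² + 37x − 6) ÷ lead(D) = 5x⁵ ÷ x = 5x⁴. Subtract (5x⁴)·D = 5x⁵ + 25x⁴. Remainder: 4x⁴ + 19x³ + 3x² + 37x − 6.
Step 5: lead(4x⁴ + 19x³ + 3x² + 37x − 6) ÷ lead(D) = 4x⁴ ÷ x = 4x³. Subtract (4x³)·D = 4x⁴ + 20x³. Remainder: −x³ + 3x² + 37x − 6.
Step 6: lead(−x³ + 3x² + 37x − 6) ÷ lead(D) = −x³ ÷ x = −x². Subtract (−x²)·D = −x³ − 5x². Remainder: 8x² + 37x − 6.
Step 7: lead(8x² + 37x − 6) ÷ lead(D) = 8x² ÷ x = 8x. Subtract (8x)·D = 8x² + 40x. Remainder: −3x − 6.
Step 8: lead(−3x − 6) ÷ lead(D) = −3x ÷ x = −3. Subtract (−3)·D = −3x − 15. Remainder: 9.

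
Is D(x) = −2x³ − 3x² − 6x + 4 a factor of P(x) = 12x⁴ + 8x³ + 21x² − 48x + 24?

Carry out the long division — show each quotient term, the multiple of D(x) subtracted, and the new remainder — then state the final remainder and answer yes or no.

R(x) = 6x + 4, so D(x) is not a factor of P(x). no

Step 1: lead(12x⁴ + 8x³ + 21x² − 48x + 24) ÷ lead(D) = 12x⁴ ÷ −2x³ = −6x. Subtract (−6x)·D = 12x⁴ + 18x³ + 36x² − 24x. Remainder: −10x³ − 15x² − 24x + 24.
Step 2: lead(−10x³ − 15x² − 24x + 24) ÷ lead(D) = −10x³ ÷ −2x³ = 5. Subtract (5)·D = −10x³ − 15x² − 30x + 20. Remainder: 6x + 4.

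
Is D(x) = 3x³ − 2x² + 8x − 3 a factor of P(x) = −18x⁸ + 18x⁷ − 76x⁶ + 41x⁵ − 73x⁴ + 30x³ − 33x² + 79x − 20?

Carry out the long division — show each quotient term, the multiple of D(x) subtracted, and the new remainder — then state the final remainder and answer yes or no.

R(x) = −2x² + 6x + 4, so D(x) is not a factor of P(x). no

Step 1: lead(−18x⁸ + 18x⁷ − 76x⁶ + 41x⁵ − 73x⁴ + 30x³ − 33x² + 79x − 20) ÷ lead(D) = −18x⁸ ÷ 3x³ = −6x⁵. Subtract (−6x⁵)·D = −18x⁸ + 12x⁷ − 48x⁶ + 18x⁵. Remainder: 6x⁷ − 28x⁶ + 23x⁵ − 73x⁴ + 30x³ − 33x² + 79x − 20.
Step 2: lead(6x⁷ − 28x⁶ + 23x⁵ − 73x⁴ + 30x³ − 33x² + 79x − 20) ÷ lead(D) = 6x⁷ ÷ 3x³ = 2x⁴. Subtract (2x⁴)·D = 6x⁷ − 4x⁶ + 16x⁵ − 6x⁴. Remainder: −24x⁶ + 7x⁵ − 67x⁴ + 30x³ − 33x² + 79x − 20.
Step 3: lead(−24x⁶ + 7x⁵ − 67x⁴ + 30x³ − 33x² + 79x − 20) ÷ lead(D) = −24x⁶ ÷ 3x³ = −8x³. Subtract (−8x³)·D = −24x⁶ + 16x⁵ − 64x⁴ + 24x³. Remainder: −9x⁵ − 3x⁴ + 6x³ − 33x² + 79x − 20.
Step 4: lead(−9x⁵ − 3x⁴ + 6x³ − 33x² + 79x − 20) ÷ lead(D) = −9x⁵ ÷ 3x³ = −3x². Subtract (−3x²)·D = −9x⁵ + 6x⁴ − 24x³ + 9x². Remainder: −9x⁴ + 30x³ − 42x² + 79x − 20.
Step 5: lead(−9x⁴ + 30x³ − 42x² + 79x − 20) ÷ lead(D) = −9x⁴ ÷ 3x³ = −3x. Subtract (−3x)·D = −9x⁴ + 6x³ − 24x² + 9x. Remainder: 24x³ − 18x² + 70x − 20.
Step 6: lead(24x³ − 18x² + 70x − 20) ÷ lead(D) = 24x³ ÷ 3x³ = 8. Subtract (8)·D = 24x³ − 16x² + 64x − 24. Remainder: −2x² + 6x + 4.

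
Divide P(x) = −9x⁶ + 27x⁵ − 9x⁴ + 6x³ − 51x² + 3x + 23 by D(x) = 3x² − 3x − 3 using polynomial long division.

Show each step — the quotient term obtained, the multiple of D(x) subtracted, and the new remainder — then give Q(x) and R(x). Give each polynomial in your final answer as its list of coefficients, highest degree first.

Q = [-3, 6, 0, 8, -9]; R = [-4]

Step 1: lead(−9x⁶ + 27x⁵ − 9x⁴ + 6x³ − 51x² + 3x + 23) ÷ lead(D) = −9x⁶ ÷ 3x² = −3x⁴. Subtract (−3x⁴)·D = −9x⁶ + 9x⁵ + 9x⁴. Remainder: 18x⁵ − 18x⁴ + 6x³ − 51x² + 3x + 23.
Step 2: lead(18x⁵ − 18x⁴ + 6x³ − 51x² + 3x + 23) ÷ lead(D) = 18x⁵ ÷ 3x² = 6x³. Subtract (6x³)·D = 18x⁵ − 18x⁴ − 18x³. Remainder: 24x³ − 51x² + 3x + 23.
Step 3: lead(24x³ − 51x² + 3x + 23) ÷ lead(D) = 24x³ ÷ 3x² = 8x. Subtract (8x)·D = 24x³ − 24x² − 24x. Remainder: −27x² + 27x + 23.
Step 4: lead(−27x² + 27x + 23) ÷ lead(D) = −27x² ÷ 3x² = −9. Subtract (−9)·D = −27x² + 27x + 27. Remainder: −4.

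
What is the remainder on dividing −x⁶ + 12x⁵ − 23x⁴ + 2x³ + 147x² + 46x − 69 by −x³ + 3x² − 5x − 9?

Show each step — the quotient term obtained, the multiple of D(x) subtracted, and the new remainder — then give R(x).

Step 1: lead(−x⁶ + 12x⁵ − 23x⁴ + 2x³ + 147x² + 46x − 69) ÷ lead(D) = −x⁶ ÷ −x³ = x³. Subtract (x³)·D = −x⁶ + 3x⁵ − 5x⁴ − 9x³. Remainder: 9x⁵ − 18x⁴ + 11x³ + 147x² + 46x − 69.
Step 2: lead(9x⁵ − 18x⁴ + 11x³ + 147x² + 46x − 69) ÷ lead(D) = 9x⁵ ÷ −x³ = −9x². Subtract (−9x²)·D = 9x⁵ − 27x⁴ + 45x³ + 81x². Remainder: 9x⁴ − 34x³ + 66x² + 46x − 69.
Step 3: lead(9x⁴ − 34x³ + 66x² + 46x − 69) ÷ lead(D) = 9x⁴ ÷ −x³ = −9x. Subtract (−9x)·D = 9x⁴ − 27x³ + 45x² + 81x. Remainder: −7x³ + 21x² − 35x − 69.
Step 4: lead(−7x³ + 21x² − 35x − 69) ÷ lead(D) = −7x³ ÷ −x³ = 7. Subtract (7)·D = −7x³ + 21x² − 35x − 63. Remainder: −6.

R(x) = −6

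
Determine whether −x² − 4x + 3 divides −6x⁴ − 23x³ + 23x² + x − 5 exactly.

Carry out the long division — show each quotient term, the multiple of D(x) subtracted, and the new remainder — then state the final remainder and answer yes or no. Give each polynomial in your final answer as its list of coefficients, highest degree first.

Step 1: lead(−6x⁴ − 23x³ + 23x² + x − 5) ÷ lead(D) = −6x⁴ ÷ −x² = 6x². Subtract (6x²)·D = −6x⁴ − 24x³ + 18x². Remainder: x³ + 5x² + x − 5.
Step 2: lead(x³ + 5x² + x − 5) ÷ lead(D) = x³ ÷ −x² = −x. Subtract (−x)·D = x³ + 4x² − 3x. Remainder: x² + 4x − 5.
Step 3: lead(x² + 4x − 5) ÷ lead(D) = x² ÷ −x² = −1. Subtract (−1)·D = x² + 4x − 3. Remainder: −2.

R = [-2], so D(x) is not a factor of P(x). no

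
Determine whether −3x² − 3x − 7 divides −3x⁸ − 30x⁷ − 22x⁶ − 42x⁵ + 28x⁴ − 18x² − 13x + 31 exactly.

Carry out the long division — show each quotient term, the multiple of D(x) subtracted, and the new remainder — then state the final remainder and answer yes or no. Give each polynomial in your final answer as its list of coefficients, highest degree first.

Step 1: lead(−3x⁸ − 30x⁷ − 22x⁶ − 42x⁵ + 28x⁴ − 18x² − 13x + 31) ÷ lead(D) = −3x⁸ ÷ −3x² = x⁶. Subtract (x⁶)·D = −3x⁸ − 3x⁷ − 7x⁶. Remainder: −27x⁷ − 15x⁶ − 42x⁵ + 28x⁴ − 18x² − 13x + 31.
Step 2: lead(−27x⁷ − 15x⁶ − 42x⁵ + 28x⁴ − 18x² − 13x + 31) ÷ lead(D) = −27x⁷ ÷ −3x² = 9x⁵. Subtract (9x⁵)·D = −27x⁷ − 27x⁶ − 63x⁵. Remainder: 12x⁶ + 21x⁵ + 28x⁴ − 18x² − 13x + 31.
Step 3: lead(12x⁶ + 21x⁵ + 28x⁴ − 18x² − 13x + 31) ÷ lead(D) = 12x⁶ ÷ −3x² = −4x⁴. Subtract (−4x⁴)·D = 12x⁶ + 12x⁵ + 28x⁴. Remainder: 9x⁵ − 18x² − 13x + 31.
Step 4: lead(9x⁵ − 18x² − 13x + 31) ÷ lead(D) = 9x⁵ ÷ −3x² = −3x³. Subtract (−3x³)·D = 9x⁵ + 9x⁴ + 21x³. Remainder: −9x⁴ − 21x³ − 18x² − 13x + 31.
Step 5: lead(−9x⁴ − 21x³ − 18x² − 13x + 31) ÷ lead(D) = −9x⁴ ÷ −3x² = 3x². Subtract (3x²)·D = −9x⁴ − 9x³ − 21x². Remainder: −12x³ + 3x² − 13x + 31.
Step 6: lead(−12x³ + 3x² − 13x + 31) ÷ lead(D) = −12x³ ÷ −3x² = 4x. Subtract (4x)·D = −12x³ − 12x² − 28x. Remainder: 15x² + 15x + 31.
Step 7: lead(15x² + 15x + 31) ÷ lead(D) = 15x² ÷ −3x² = −5. Subtract (−5)·D = 15x² + 15x + 35. Remainder: −4.

R = [-4], so D(x) is not a factor of P(x). no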